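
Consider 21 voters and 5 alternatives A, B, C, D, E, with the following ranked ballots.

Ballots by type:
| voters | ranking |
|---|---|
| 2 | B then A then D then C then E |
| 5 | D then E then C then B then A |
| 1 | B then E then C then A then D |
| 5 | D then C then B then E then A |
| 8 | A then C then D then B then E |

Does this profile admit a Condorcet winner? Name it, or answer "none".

Pairwise majorities:
A vs B: B, 13–8.
A vs C: C wins 11–10.
A–D: A 11–10.
A–E: E 11–10.
B vs C: C wins 18–3.
B vs D: D, 18–3.
B vs E: B wins 16–5.
C–D: D 12–9.
C vs E: C, 15–6.
D vs E: D, 20–1.
Each alternative drops at least one matchup (A loses to B; B loses to C; C loses to D; D loses to A; E loses to B); the cycle A beats D beats B beats A rules out a Condorcet winner.

none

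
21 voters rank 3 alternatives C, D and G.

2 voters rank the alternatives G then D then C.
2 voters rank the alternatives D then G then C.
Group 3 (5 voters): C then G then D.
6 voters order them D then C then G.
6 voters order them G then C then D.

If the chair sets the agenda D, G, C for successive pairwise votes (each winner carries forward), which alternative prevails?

Round 1: D vs G — 8–13, G advances.
Round 2: G vs C — 10–11, C advances.
The agenda winner is C.

C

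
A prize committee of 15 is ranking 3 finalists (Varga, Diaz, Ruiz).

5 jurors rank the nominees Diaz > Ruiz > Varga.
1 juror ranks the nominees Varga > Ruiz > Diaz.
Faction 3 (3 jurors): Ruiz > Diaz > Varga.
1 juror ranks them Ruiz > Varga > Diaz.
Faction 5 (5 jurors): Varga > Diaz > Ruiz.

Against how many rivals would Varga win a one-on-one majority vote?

0

Varga against each rival (15 jurors):
Varga vs Diaz: Varga preferred on 1+1+5 = 7 ballots; Diaz wins 8–7.
Varga vs Ruiz: Ruiz wins 9–6.
Varga beats no one; loses to Diaz, Ruiz — 0 pairwise wins.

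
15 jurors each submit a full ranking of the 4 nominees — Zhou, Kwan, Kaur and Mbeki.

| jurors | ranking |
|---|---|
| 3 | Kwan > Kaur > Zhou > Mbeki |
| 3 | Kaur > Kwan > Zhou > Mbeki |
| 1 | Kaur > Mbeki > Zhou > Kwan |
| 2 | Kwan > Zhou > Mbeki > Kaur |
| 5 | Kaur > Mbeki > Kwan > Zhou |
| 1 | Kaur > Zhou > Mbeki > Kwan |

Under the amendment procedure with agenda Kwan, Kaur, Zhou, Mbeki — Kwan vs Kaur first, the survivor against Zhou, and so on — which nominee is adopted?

Round 1: Kwan vs Kaur — 5–10, Kaur advances.
Round 2: Kaur vs Zhou — 13–2, Kaur advances.
Round 3: Kaur vs Mbeki — 13–2, Kaur advances.
Kaur survives the agenda.

Kaur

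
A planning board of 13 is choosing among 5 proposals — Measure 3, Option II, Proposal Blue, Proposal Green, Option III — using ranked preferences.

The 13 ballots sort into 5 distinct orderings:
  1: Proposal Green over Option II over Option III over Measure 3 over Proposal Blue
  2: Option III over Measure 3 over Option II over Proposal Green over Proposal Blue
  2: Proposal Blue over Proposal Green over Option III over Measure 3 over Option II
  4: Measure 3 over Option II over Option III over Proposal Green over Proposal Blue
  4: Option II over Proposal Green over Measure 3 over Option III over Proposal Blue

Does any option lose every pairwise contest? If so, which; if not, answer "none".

Proposal Blue

Head-to-head results (13 council members):
Measure 3 vs Option II: 2+2+4 = 8 for Measure 3, 5 for Option II — Measure 3 by 8–5.
Measure 3 vs Proposal Blue: Measure 3 is ranked higher on 1+2+4+4 = 11 ballots, Proposal Blue on 2. Measure 3 wins 11–2.
Measure 3 vs Proposal Green: Proposal Green, 7–6.
Measure 3 vs Option III: Measure 3 is ranked higher on 4+4 = 8 ballots, Option III on 5. Measure 3 wins 8–5.
Option II vs Proposal Blue: Option II is ranked higher on 1+2+4+4 = 11 ballots, Proposal Blue on 2. Option II wins 11–2.
Option II vs Proposal Green: Option II is ranked higher on 2+4+4 = 10 ballots, Proposal Green on 3. Option II wins 10–3.
Option II vs Option III: 1+4+4 = 9 for Option II, 4 for Option III — Option II by 9–4.
Proposal Blue vs Proposal Green: Proposal Green wins 11–2.
Proposal Blue vs Option III: Option III wins 11–2.
Proposal Green vs Option III: Proposal Green preferred on 1+2+4 = 7 ballots; Proposal Green wins 7–6.
Only Proposal Blue has no wins; Proposal Blue is the Condorcet loser.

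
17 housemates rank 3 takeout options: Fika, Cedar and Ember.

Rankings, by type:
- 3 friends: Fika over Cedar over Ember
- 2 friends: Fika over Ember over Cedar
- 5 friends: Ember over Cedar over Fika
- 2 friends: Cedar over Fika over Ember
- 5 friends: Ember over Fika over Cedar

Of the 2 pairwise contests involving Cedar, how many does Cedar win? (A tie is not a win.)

0

Cedar against each rival (17 friends):
Cedar vs Fika: 5+2 = 7 for Cedar, 10 for Fika — Fika by 10–7.
Cedar vs Ember: 5 to 12, Ember.
Cedar beats no one; loses to Fika, Ember — 0 pairwise wins.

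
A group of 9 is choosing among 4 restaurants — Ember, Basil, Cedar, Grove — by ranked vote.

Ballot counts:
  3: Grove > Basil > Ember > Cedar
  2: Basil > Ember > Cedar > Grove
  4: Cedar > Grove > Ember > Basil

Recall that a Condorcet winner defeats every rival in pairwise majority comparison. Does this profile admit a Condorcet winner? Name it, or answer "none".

none

Check each pair by majority over 9 ballots:
Ember vs Basil: 4 to 5, Basil.
Ember vs Cedar: 3+2 = 5 for Ember, 4 for Cedar — Ember by 5–4.
Ember vs Grove: Ember is ranked higher on 2 ballots, Grove on 7. Grove wins 7–2.
Basil vs Cedar: 5 to 4, Basil.
Basil vs Grove: 2 for Basil, 7 for Grove — Grove by 7–2.
Cedar vs Grove: Cedar preferred on 2+4 = 6 ballots; Cedar wins 6–3.
Every restaurant loses at least once (Ember loses to Basil; Basil loses to Grove; Cedar loses to Ember; Grove loses to Cedar). The majority relation contains the cycle Ember → Cedar → Grove → Ember, so there is no Condorcet winner.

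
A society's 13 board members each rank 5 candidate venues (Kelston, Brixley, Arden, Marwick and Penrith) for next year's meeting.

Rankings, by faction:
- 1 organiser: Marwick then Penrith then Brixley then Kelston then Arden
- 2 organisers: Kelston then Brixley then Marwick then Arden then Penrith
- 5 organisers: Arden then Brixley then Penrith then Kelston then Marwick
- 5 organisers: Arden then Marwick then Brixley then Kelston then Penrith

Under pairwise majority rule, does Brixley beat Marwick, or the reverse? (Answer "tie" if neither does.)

Ballots ranking Brixley above Marwick: 2 + 5 = 7.
Ballots ranking Marwick above Brixley: 13 − 7 = 6.
Brixley wins the head-to-head 7–6.

Brixley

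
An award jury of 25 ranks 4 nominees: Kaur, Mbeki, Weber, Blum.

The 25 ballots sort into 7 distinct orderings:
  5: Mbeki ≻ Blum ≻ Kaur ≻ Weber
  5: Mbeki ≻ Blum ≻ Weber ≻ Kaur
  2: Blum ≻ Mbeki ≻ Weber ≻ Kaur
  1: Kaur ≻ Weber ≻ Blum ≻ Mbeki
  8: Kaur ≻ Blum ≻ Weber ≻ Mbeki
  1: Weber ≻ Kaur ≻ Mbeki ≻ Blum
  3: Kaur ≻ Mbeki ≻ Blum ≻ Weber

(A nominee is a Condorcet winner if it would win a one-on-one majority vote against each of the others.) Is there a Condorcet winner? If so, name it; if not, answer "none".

Check each pair by majority over 25 ballots:
Kaur vs Mbeki: Kaur is ranked higher on 1+8+1+3 = 13 ballots, Mbeki on 12. Kaur wins 13–12.
Kaur vs Weber: Kaur preferred on 5+1+8+3 = 17 ballots; Kaur wins 17–8.
Kaur vs Blum: Kaur preferred on 1+8+1+3 = 13 ballots; Kaur wins 13–12.
Mbeki vs Weber: 15 to 10, Mbeki.
Mbeki vs Blum: 5+5+1+3 = 14 for Mbeki, 11 for Blum — Mbeki by 14–11.
Weber vs Blum: 2 to 23, Blum.
Kaur defeats every rival head-to-head and is the Condorcet winner.

Kaur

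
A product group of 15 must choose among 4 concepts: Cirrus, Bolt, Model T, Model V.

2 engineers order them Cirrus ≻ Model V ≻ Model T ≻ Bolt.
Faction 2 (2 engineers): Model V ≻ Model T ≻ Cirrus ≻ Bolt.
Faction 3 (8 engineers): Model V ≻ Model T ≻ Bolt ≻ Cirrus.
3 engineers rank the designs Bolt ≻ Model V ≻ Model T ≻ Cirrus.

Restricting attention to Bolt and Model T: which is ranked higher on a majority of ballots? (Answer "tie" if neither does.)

Ballots ranking Bolt above Model T: 3.
Ballots ranking Model T above Bolt: 15 − 3 = 12.
Model T wins the head-to-head 12–3.

Model T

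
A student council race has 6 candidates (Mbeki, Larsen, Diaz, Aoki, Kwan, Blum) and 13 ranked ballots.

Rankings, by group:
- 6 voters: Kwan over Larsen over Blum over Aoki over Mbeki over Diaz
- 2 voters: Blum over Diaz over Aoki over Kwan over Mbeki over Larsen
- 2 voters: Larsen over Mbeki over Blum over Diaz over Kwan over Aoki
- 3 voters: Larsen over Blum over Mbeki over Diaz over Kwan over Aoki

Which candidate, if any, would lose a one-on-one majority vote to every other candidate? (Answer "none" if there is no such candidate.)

none

Head-to-head results (13 voters):
Mbeki vs Larsen: Mbeki is ranked higher on 2 ballots, Larsen on 11. Larsen wins 11–2.
Mbeki vs Diaz: Mbeki wins 11–2.
Mbeki vs Aoki: Mbeki preferred on 2+3 = 5 ballots; Aoki wins 8–5.
Mbeki vs Kwan: 5 to 8, Kwan.
Mbeki–Blum: Blum 11–2.
Larsen vs Diaz: 11 to 2, Larsen.
Larsen vs Aoki: Larsen, 11–2.
Larsen vs Kwan: Larsen is ranked higher on 2+3 = 5 ballots, Kwan on 8. Kwan wins 8–5.
Larsen vs Blum: 11 to 2, Larsen.
Diaz vs Aoki: Diaz, 7–6.
Diaz–Kwan: Diaz 7–6.
Diaz vs Blum: Blum, 13–0.
Aoki vs Kwan: Kwan wins 11–2.
Aoki vs Blum: Aoki is ranked higher on 0 ballots, Blum on 13. Blum wins 13–0.
Kwan vs Blum: Blum wins 7–6.
Each candidate has at least one pairwise win (Mbeki beats Diaz; Larsen beats Mbeki; Diaz beats Aoki; Aoki beats Mbeki; Kwan beats Mbeki; Blum beats Mbeki) — no Condorcet loser.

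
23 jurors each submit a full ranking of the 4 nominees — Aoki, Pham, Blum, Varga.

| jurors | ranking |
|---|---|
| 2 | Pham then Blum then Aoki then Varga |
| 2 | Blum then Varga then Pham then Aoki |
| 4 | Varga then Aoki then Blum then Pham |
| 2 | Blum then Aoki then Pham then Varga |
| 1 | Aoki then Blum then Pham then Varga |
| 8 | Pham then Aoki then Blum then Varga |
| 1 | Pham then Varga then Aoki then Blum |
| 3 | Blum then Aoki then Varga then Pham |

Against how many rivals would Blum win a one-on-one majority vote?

Blum against each rival (23 jurors):
Blum vs Aoki: 9 to 14, Aoki.
Blum vs Pham: Blum, 12–11.
Blum vs Varga: Blum, 18–5.
Blum beats Pham, Varga; loses to Aoki — 2 pairwise wins.

2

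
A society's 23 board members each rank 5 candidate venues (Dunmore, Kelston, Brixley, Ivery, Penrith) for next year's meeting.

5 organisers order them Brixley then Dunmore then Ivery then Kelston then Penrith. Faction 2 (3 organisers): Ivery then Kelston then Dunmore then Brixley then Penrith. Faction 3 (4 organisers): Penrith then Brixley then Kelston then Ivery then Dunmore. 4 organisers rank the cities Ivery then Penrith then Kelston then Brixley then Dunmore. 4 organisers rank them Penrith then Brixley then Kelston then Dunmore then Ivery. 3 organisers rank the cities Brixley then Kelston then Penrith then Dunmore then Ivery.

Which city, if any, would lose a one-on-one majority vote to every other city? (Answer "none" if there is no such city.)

Head-to-head results (23 organisers):
Dunmore vs Kelston: 5 for Dunmore, 18 for Kelston — Kelston by 18–5.
Dunmore–Brixley: Brixley 20–3.
Dunmore vs Ivery: 12 to 11, Dunmore.
Dunmore–Penrith: Penrith 15–8.
Kelston vs Brixley: 7 to 16, Brixley.
Kelston vs Ivery: Kelston is ranked higher on 4+4+3 = 11 ballots, Ivery on 12. Ivery wins 12–11.
Kelston–Penrith: Penrith 12–11.
Brixley vs Ivery: Brixley, 16–7.
Brixley vs Penrith: Brixley is ranked higher on 5+3+3 = 11 ballots, Penrith on 12. Penrith wins 12–11.
Ivery vs Penrith: 12 to 11, Ivery.
Each city has at least one pairwise win (Dunmore beats Ivery; Kelston beats Dunmore; Brixley beats Dunmore; Ivery beats Kelston; Penrith beats Dunmore) — no Condorcet loser.

none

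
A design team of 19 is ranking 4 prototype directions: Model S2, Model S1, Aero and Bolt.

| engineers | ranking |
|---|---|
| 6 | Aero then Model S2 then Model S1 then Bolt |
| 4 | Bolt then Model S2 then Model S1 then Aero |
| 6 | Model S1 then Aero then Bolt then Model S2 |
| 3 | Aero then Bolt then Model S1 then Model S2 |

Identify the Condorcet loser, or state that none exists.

Head-to-head results (19 engineers):
Model S2 vs Model S1: Model S2 wins 10–9.
Model S2–Aero: Aero 15–4.
Model S2 vs Bolt: 6 for Model S2, 13 for Bolt — Bolt by 13–6.
Model S1 vs Aero: Model S1 preferred on 4+6 = 10 ballots; Model S1 wins 10–9.
Model S1 vs Bolt: 6+6 = 12 for Model S1, 7 for Bolt — Model S1 by 12–7.
Aero vs Bolt: Aero, 15–4.
No design is winless: Model S2 beats Model S1; Model S1 beats Aero; Aero beats Model S2; Bolt beats Model S2. There is no Condorcet loser.

none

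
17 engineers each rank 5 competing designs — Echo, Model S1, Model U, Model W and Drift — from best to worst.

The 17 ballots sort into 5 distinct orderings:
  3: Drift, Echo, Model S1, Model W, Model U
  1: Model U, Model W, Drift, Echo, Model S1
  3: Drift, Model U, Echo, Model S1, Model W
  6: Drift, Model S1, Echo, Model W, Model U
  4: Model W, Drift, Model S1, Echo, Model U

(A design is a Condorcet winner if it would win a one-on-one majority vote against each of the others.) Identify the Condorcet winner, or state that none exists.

Drift

Check each pair by majority over 17 ballots:
Echo vs Model S1: Model S1, 10–7.
Echo–Model U: Echo 13–4.
Echo vs Model W: 12 to 5, Echo.
Echo vs Drift: Echo preferred on 0 ballots; Drift wins 17–0.
Model S1 vs Model U: 13 to 4, Model S1.
Model S1 vs Model W: Model S1, 12–5.
Model S1–Drift: Drift 17–0.
Model U vs Model W: 4 to 13, Model W.
Model U–Drift: Drift 16–1.
Model W–Drift: Drift 12–5.
Drift defeats every rival head-to-head and is the Condorcet winner.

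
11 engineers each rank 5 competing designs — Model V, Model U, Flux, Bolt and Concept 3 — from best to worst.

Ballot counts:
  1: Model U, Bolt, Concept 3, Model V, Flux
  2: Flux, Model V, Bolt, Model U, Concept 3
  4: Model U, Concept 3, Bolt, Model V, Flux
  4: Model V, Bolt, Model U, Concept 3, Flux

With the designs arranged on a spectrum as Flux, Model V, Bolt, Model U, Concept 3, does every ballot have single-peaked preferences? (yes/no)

Axis positions: Flux=1, Model V=2, Bolt=3, Model U=4, Concept 3=5.
Cluster 1 (peak Model U at position 4): ranking walks positions 4-3-5-2-1, expanding outward from the peak — single-peaked.
Cluster 2 (peak Flux at position 1): ranking walks positions 1-2-3-4-5, expanding outward from the peak — single-peaked.
Cluster 3 (peak Model U at position 4): ranking walks positions 4-5-3-2-1, expanding outward from the peak — single-peaked.
Cluster 4 (peak Model V at position 2): ranking walks positions 2-3-4-5-1, expanding outward from the peak — single-peaked.
Every ranking is single-peaked on this axis.

yes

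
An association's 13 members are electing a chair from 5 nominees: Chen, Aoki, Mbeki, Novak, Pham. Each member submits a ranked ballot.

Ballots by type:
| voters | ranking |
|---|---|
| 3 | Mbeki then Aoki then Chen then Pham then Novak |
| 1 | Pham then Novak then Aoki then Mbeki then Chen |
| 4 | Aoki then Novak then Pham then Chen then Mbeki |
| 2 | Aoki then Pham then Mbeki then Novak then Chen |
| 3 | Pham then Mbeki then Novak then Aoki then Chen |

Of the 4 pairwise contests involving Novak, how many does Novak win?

Novak against each rival (13 voters):
Novak vs Chen: Novak preferred on 1+4+2+3 = 10 ballots; Novak wins 10–3.
Novak–Aoki: Aoki 9–4.
Novak vs Mbeki: 1+4 = 5 for Novak, 8 for Mbeki — Mbeki by 8–5.
Novak vs Pham: Pham wins 9–4.
Novak beats Chen; loses to Aoki, Mbeki, Pham — 1 pairwise win.

1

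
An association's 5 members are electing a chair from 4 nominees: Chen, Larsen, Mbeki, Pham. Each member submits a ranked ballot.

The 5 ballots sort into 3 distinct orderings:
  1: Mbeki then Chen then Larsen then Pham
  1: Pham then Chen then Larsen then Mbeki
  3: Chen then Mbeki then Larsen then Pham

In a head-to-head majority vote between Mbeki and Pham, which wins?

Ballots ranking Mbeki above Pham: 1 + 3 = 4.
Ballots ranking Pham above Mbeki: 5 − 4 = 1.
Mbeki wins the head-to-head 4–1.

Mbeki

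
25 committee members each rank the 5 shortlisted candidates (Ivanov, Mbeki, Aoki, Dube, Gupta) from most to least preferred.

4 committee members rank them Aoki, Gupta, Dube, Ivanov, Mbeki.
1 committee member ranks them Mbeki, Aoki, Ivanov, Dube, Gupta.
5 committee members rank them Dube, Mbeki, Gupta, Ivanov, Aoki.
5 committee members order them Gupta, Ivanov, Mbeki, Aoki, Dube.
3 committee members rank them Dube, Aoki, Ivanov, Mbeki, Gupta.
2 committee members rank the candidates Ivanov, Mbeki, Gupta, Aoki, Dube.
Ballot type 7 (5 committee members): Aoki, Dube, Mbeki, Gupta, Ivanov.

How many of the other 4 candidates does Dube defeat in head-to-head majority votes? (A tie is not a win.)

3

Dube against each rival (25 committee members):
Dube vs Ivanov: Dube wins 17–8.
Dube vs Mbeki: Dube wins 17–8.
Dube–Aoki: Aoki 17–8.
Dube vs Gupta: Dube is ranked higher on 1+5+3+5 = 14 ballots, Gupta on 11. Dube wins 14–11.
Dube beats Ivanov, Mbeki, Gupta; loses to Aoki — 3 pairwise wins.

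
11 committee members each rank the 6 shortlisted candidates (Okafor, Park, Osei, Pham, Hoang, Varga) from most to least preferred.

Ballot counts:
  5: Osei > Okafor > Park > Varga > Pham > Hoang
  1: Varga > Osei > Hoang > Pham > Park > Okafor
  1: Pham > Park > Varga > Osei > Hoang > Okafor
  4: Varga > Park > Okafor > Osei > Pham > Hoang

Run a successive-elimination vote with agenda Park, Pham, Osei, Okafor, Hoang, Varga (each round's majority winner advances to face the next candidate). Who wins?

Round 1: Park vs Pham — 9–2, Park advances.
Round 2: Park vs Osei — 5–6, Osei advances.
Round 3: Osei vs Okafor — 7–4, Osei advances.
Round 4: Osei vs Hoang — 11–0, Osei advances.
Round 5: Osei vs Varga — 5–6, Varga advances.
The agenda winner is Varga.

Varga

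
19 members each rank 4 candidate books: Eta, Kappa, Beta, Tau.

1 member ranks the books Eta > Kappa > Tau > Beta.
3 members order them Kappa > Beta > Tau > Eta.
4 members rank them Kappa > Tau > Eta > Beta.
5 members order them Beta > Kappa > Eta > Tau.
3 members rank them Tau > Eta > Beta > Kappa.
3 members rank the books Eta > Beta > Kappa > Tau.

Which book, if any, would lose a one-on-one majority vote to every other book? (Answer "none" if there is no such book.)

none

Head-to-head results (19 members):
Eta vs Kappa: 7 to 12, Kappa.
Eta vs Beta: Eta, 11–8.
Eta vs Tau: Tau wins 10–9.
Kappa vs Beta: Kappa is ranked higher on 1+3+4 = 8 ballots, Beta on 11. Beta wins 11–8.
Kappa vs Tau: Kappa is ranked higher on 1+3+4+5+3 = 16 ballots, Tau on 3. Kappa wins 16–3.
Beta vs Tau: 3+5+3 = 11 for Beta, 8 for Tau — Beta by 11–8.
Every book wins at least one matchup (Eta beats Beta; Kappa beats Eta; Beta beats Kappa; Tau beats Eta), so there is no Condorcet loser.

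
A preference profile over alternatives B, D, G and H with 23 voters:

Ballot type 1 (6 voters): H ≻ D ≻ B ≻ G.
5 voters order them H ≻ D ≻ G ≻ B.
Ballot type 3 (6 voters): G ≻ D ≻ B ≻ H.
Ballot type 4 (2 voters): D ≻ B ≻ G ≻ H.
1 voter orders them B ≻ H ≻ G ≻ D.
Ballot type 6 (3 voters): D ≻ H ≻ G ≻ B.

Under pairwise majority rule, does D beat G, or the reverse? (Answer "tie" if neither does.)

Ballots ranking D above G: 6 + 5 + 2 + 3 = 16.
Ballots ranking G above D: 23 − 16 = 7.
D wins the head-to-head 16–7.

D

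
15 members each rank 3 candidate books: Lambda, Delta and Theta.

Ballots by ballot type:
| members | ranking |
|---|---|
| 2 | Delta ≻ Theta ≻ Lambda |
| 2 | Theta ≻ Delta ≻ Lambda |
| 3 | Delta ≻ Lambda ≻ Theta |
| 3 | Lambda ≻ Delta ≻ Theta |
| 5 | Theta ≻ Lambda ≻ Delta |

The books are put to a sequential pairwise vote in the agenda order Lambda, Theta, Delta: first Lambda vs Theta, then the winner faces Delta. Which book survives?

Round 1: Lambda vs Theta — 6–9, Theta advances.
Round 2: Theta vs Delta — 7–8, Delta advances.
The agenda winner is Delta.

Delta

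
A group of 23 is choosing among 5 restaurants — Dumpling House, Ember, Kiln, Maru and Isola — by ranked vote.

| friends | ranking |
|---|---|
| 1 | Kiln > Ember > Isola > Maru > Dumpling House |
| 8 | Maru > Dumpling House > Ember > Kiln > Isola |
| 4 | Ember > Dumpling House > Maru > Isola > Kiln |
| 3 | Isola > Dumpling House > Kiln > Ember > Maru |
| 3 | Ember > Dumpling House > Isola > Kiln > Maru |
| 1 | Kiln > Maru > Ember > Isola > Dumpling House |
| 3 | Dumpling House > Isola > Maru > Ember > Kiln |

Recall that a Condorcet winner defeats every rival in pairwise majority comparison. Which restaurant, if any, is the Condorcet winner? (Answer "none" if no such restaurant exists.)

Head-to-head results (23 friends):
Dumpling House vs Ember: Dumpling House, 14–9.
Dumpling House–Kiln: Dumpling House 21–2.
Dumpling House–Maru: Dumpling House 13–10.
Dumpling House–Isola: Dumpling House 18–5.
Ember vs Kiln: Ember wins 18–5.
Ember–Maru: Maru 12–11.
Ember vs Isola: Ember, 17–6.
Kiln–Maru: Maru 15–8.
Kiln–Isola: Isola 13–10.
Maru vs Isola: Maru, 13–10.
Only Dumpling House has no losses; Dumpling House is the Condorcet winner.

Dumpling House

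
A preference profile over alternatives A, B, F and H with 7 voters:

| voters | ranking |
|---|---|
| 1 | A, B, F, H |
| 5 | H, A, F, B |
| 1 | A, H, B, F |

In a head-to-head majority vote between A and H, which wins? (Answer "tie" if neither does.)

H

Ballots ranking A above H: 1 + 1 = 2.
Ballots ranking H above A: 7 − 2 = 5.
H wins the head-to-head 5–2.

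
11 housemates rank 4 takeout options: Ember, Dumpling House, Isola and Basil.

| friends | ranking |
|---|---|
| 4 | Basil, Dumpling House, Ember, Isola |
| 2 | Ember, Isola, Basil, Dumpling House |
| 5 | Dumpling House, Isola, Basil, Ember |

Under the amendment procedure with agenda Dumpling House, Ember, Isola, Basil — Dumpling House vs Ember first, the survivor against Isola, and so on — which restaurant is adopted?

Basil

Round 1: Dumpling House vs Ember — 9–2, Dumpling House advances.
Round 2: Dumpling House vs Isola — 9–2, Dumpling House advances.
Round 3: Dumpling House vs Basil — 5–6, Basil advances.
The agenda winner is Basil.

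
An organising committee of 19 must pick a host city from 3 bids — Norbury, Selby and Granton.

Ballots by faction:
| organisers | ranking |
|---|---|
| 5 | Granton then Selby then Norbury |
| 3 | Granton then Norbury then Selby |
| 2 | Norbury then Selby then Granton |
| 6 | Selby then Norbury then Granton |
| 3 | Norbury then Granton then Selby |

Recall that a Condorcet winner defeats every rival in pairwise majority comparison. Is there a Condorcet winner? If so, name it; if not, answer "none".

none

Check each pair by majority over 19 ballots:
Norbury vs Selby: Selby wins 11–8.
Norbury–Granton: Norbury 11–8.
Selby–Granton: Granton 11–8.
Every city loses at least once (Norbury loses to Selby; Selby loses to Granton; Granton loses to Norbury). The majority relation contains the cycle Norbury > Granton > Selby > Norbury, so there is no Condorcet winner.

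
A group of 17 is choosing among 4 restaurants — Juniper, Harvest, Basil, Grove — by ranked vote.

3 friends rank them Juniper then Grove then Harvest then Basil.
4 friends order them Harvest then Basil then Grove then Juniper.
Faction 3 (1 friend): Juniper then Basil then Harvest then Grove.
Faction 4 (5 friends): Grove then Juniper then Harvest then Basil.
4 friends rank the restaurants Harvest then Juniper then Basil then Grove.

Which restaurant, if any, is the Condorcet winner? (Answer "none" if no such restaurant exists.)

none

Pairwise majorities:
Juniper vs Harvest: 3+1+5 = 9 for Juniper, 8 for Harvest — Juniper by 9–8.
Juniper vs Basil: 13 to 4, Juniper.
Juniper vs Grove: Juniper is ranked higher on 3+1+4 = 8 ballots, Grove on 9. Grove wins 9–8.
Harvest vs Basil: 16 to 1, Harvest.
Harvest vs Grove: 9 to 8, Harvest.
Basil vs Grove: Basil preferred on 4+1+4 = 9 ballots; Basil wins 9–8.
Each restaurant drops at least one matchup (Juniper loses to Grove; Harvest loses to Juniper; Basil loses to Juniper; Grove loses to Harvest); the cycle Juniper > Harvest > Grove > Juniper rules out a Condorcet winner.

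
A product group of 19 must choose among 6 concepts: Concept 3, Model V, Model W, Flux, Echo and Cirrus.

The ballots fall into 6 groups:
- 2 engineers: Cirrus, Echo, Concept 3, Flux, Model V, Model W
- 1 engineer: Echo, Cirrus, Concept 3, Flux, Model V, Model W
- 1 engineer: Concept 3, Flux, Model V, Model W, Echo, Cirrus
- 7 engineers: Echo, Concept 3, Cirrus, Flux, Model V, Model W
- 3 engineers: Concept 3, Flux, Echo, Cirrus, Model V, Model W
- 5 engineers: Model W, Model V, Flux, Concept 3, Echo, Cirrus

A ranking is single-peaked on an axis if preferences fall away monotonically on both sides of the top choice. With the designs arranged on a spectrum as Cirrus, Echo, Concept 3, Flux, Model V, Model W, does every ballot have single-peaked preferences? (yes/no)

yes

Axis positions: Cirrus=1, Echo=2, Concept 3=3, Flux=4, Model V=5, Model W=6.
Group 1 (peak Cirrus at position 1): ranking walks positions 1-2-3-4-5-6, expanding outward from the peak — single-peaked.
Group 2 (peak Echo at position 2): ranking walks positions 2-1-3-4-5-6, expanding outward from the peak — single-peaked.
Group 3 (peak Concept 3 at position 3): ranking walks positions 3-4-5-6-2-1, expanding outward from the peak — single-peaked.
Group 4 (peak Echo at position 2): ranking walks positions 2-3-1-4-5-6, expanding outward from the peak — single-peaked.
Group 5 (peak Concept 3 at position 3): ranking walks positions 3-4-2-1-5-6, expanding outward from the peak — single-peaked.
Group 6 (peak Model W at position 6): ranking walks positions 6-5-4-3-2-1, expanding outward from the peak — single-peaked.
Every ranking is single-peaked on this axis.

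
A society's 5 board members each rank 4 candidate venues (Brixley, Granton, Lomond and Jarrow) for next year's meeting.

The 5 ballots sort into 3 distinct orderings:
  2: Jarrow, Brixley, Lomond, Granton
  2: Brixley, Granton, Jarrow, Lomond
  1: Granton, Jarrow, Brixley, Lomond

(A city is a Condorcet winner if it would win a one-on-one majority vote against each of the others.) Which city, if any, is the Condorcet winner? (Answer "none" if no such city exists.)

none

Pairwise majorities:
Brixley vs Granton: Brixley is ranked higher on 2+2 = 4 ballots, Granton on 1. Brixley wins 4–1.
Brixley vs Lomond: Brixley is ranked higher on 2+2+1 = 5 ballots, Lomond on 0. Brixley wins 5–0.
Brixley vs Jarrow: Brixley preferred on 2 ballots; Jarrow wins 3–2.
Granton vs Lomond: Granton is ranked higher on 2+1 = 3 ballots, Lomond on 2. Granton wins 3–2.
Granton vs Jarrow: Granton is ranked higher on 2+1 = 3 ballots, Jarrow on 2. Granton wins 3–2.
Lomond vs Jarrow: Lomond is ranked higher on 0 ballots, Jarrow on 5. Jarrow wins 5–0.
No city is unbeaten: Brixley loses to Jarrow; Granton loses to Brixley; Lomond loses to Brixley; Jarrow loses to Granton. In particular Brixley beats Granton beats Jarrow beats Brixley is a majority cycle — no Condorcet winner exists.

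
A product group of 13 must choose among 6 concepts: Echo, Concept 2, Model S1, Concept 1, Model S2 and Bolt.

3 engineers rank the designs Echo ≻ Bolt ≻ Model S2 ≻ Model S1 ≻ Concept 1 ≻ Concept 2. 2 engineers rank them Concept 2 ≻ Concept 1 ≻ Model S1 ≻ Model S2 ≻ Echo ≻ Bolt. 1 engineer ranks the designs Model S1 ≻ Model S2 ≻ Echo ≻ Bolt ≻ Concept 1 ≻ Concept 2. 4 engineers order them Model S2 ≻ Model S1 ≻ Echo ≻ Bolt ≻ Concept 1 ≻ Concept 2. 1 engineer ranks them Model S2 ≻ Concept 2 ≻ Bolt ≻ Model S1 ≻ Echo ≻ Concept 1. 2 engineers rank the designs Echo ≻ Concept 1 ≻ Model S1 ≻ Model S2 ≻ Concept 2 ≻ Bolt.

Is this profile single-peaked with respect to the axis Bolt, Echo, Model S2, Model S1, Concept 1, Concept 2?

no

Axis positions: Bolt=1, Echo=2, Model S2=3, Model S1=4, Concept 1=5, Concept 2=6.
Cluster 1 (peak Echo at position 2): ranking walks positions 2-1-3-4-5-6, expanding outward from the peak — single-peaked.
Cluster 2 (peak Concept 2 at position 6): ranking walks positions 6-5-4-3-2-1, expanding outward from the peak — single-peaked.
Cluster 3 (peak Model S1 at position 4): ranking walks positions 4-3-2-1-5-6, expanding outward from the peak — single-peaked.
Cluster 4 (peak Model S2 at position 3): ranking walks positions 3-4-2-1-5-6, expanding outward from the peak — single-peaked.
Cluster 5: ranking walks positions 3-6-1-4-2-5; Concept 2 is ranked above Model S1 even though Model S1 lies between Concept 2 and the peak Model S2 on the axis — preferences dip and rise again. Not single-peaked.
Cluster 6: ranking walks positions 2-5-4-3-6-1; Concept 1 is ranked above Model S2 even though Model S2 lies between Concept 1 and the peak Echo on the axis — preferences dip and rise again. Not single-peaked.
Cluster 5 violates single-peakedness, so the profile is not single-peaked on this axis.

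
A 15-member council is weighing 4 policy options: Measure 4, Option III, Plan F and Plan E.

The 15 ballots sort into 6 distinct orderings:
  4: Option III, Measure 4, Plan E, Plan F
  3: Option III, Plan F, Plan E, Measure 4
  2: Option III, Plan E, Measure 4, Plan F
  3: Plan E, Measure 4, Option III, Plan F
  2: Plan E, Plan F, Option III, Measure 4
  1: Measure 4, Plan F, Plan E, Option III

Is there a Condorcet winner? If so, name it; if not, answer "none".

Head-to-head results (15 council members):
Measure 4 vs Option III: 3+1 = 4 for Measure 4, 11 for Option III — Option III by 11–4.
Measure 4 vs Plan F: 4+2+3+1 = 10 for Measure 4, 5 for Plan F — Measure 4 by 10–5.
Measure 4 vs Plan E: Measure 4 preferred on 4+1 = 5 ballots; Plan E wins 10–5.
Option III vs Plan F: 4+3+2+3 = 12 for Option III, 3 for Plan F — Option III by 12–3.
Option III vs Plan E: 9 to 6, Option III.
Plan F vs Plan E: Plan F preferred on 3+1 = 4 ballots; Plan E wins 11–4.
Option III beats each of Measure 4, Plan F, Plan E — Option III is the Condorcet winner.

Option III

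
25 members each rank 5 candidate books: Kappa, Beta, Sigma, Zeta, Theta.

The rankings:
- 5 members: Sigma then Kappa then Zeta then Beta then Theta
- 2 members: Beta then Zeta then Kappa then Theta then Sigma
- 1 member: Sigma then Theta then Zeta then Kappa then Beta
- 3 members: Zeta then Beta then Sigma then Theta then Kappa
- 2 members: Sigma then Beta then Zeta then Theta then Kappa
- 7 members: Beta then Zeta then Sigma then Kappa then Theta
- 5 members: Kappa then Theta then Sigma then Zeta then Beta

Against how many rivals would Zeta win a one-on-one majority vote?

Zeta against each rival (25 members):
Zeta vs Kappa: Zeta, 15–10.
Zeta vs Beta: Zeta preferred on 5+1+3+5 = 14 ballots; Zeta wins 14–11.
Zeta vs Sigma: 2+3+7 = 12 for Zeta, 13 for Sigma — Sigma by 13–12.
Zeta–Theta: Zeta 19–6.
Zeta beats Kappa, Beta, Theta; loses to Sigma — 3 pairwise wins.

3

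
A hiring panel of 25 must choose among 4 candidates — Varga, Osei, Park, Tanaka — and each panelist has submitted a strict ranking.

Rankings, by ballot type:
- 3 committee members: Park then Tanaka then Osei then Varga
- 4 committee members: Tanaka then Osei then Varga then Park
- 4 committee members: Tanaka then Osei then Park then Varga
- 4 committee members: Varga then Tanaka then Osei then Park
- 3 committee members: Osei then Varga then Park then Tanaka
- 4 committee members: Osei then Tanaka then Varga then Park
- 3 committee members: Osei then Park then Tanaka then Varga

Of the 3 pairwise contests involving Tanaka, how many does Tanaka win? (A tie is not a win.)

3

Tanaka against each rival (25 committee members):
Tanaka vs Varga: 18 to 7, Tanaka.
Tanaka vs Osei: Tanaka, 15–10.
Tanaka vs Park: 16 to 9, Tanaka.
Tanaka beats Varga, Osei, Park — 3 pairwise wins.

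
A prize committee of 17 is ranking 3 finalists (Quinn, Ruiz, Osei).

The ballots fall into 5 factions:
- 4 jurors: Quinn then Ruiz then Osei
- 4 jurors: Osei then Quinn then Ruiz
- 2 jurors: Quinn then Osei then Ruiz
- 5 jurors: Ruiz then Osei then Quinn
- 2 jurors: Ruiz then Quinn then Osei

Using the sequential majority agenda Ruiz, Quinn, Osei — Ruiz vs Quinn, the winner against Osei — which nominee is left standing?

Round 1: Ruiz vs Quinn — 7–10, Quinn advances.
Round 2: Quinn vs Osei — 8–9, Osei advances.
The agenda winner is Osei.

Osei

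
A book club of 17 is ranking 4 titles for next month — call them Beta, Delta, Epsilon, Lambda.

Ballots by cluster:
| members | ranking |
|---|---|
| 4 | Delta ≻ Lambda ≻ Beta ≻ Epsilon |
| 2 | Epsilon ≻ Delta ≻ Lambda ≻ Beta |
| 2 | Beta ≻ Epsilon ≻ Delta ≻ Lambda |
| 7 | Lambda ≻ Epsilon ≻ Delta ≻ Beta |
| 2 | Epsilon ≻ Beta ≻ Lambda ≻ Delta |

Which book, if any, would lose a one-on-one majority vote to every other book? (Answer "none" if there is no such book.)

Beta

Pairwise majorities:
Beta vs Delta: Delta wins 13–4.
Beta vs Epsilon: Beta preferred on 4+2 = 6 ballots; Epsilon wins 11–6.
Beta vs Lambda: Lambda, 13–4.
Delta–Epsilon: Epsilon 13–4.
Delta–Lambda: Lambda 9–8.
Epsilon vs Lambda: 6 to 11, Lambda.
Beta loses to every other book — it is the Condorcet loser.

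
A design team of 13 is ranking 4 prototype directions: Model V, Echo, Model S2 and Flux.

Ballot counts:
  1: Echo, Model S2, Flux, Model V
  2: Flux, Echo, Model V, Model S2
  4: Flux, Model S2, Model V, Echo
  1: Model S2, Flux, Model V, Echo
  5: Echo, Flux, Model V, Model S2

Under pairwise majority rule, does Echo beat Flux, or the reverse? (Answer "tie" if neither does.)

Ballots ranking Echo above Flux: 1 + 5 = 6.
Ballots ranking Flux above Echo: 13 − 6 = 7.
Flux wins the head-to-head 7–6.

Flux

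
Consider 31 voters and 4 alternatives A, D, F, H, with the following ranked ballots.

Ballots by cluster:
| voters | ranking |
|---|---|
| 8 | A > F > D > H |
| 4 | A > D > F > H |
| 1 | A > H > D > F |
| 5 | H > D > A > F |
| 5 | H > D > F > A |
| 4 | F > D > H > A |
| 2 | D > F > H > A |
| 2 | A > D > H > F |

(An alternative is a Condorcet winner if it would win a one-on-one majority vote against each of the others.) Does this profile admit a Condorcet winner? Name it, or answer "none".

Head-to-head results (31 voters):
A vs D: D wins 16–15.
A–F: A 20–11.
A–H: H 16–15.
D–F: D 19–12.
D vs H: D wins 20–11.
F vs H: F, 18–13.
D wins every pairwise contest, so D is the Condorcet winner.

D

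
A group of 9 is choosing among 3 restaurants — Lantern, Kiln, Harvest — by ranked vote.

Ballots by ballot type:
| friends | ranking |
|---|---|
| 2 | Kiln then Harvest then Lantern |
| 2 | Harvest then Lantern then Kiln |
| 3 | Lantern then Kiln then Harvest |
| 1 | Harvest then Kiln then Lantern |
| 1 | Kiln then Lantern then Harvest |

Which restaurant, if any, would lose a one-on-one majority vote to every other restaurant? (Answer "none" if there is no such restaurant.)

Head-to-head results (9 friends):
Lantern vs Kiln: Lantern wins 5–4.
Lantern vs Harvest: 3+1 = 4 for Lantern, 5 for Harvest — Harvest by 5–4.
Kiln vs Harvest: 2+3+1 = 6 for Kiln, 3 for Harvest — Kiln by 6–3.
Each restaurant has at least one pairwise win (Lantern beats Kiln; Kiln beats Harvest; Harvest beats Lantern) — no Condorcet loser.

none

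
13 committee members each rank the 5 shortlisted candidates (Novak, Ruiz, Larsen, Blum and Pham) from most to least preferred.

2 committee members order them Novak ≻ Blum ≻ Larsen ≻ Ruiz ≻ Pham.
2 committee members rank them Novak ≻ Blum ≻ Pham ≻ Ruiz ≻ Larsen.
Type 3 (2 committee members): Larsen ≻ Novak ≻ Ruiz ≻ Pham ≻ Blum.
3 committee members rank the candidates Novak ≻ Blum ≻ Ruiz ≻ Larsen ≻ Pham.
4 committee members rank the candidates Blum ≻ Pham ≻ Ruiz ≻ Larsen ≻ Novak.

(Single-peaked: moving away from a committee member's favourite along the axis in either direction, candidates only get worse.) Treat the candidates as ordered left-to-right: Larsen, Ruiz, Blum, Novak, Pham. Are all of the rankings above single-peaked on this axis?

Axis positions: Larsen=1, Ruiz=2, Blum=3, Novak=4, Pham=5.
Type 1: ranking walks positions 4-3-1-2-5; Larsen is ranked above Ruiz even though Ruiz lies between Larsen and the peak Novak on the axis — preferences dip and rise again. Not single-peaked.
Type 2 (peak Novak at position 4): ranking walks positions 4-3-5-2-1, expanding outward from the peak — single-peaked.
Type 3: ranking walks positions 1-4-2-5-3; Novak is ranked above Ruiz even though Ruiz lies between Novak and the peak Larsen on the axis — preferences dip and rise again. Not single-peaked.
Type 4 (peak Novak at position 4): ranking walks positions 4-3-2-1-5, expanding outward from the peak — single-peaked.
Type 5: ranking walks positions 3-5-2-1-4; Pham is ranked above Novak even though Novak lies between Pham and the peak Blum on the axis — preferences dip and rise again. Not single-peaked.
Type 1 violates single-peakedness, so the profile is not single-peaked on this axis.

no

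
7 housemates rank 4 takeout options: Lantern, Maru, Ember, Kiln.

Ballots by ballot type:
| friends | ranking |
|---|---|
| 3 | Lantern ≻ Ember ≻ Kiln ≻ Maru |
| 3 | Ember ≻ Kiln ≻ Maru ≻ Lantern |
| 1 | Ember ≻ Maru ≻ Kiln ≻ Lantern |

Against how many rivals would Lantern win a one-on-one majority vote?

0

Lantern against each rival (7 friends):
Lantern vs Maru: 3 to 4, Maru.
Lantern vs Ember: Lantern is ranked higher on 3 ballots, Ember on 4. Ember wins 4–3.
Lantern vs Kiln: 3 to 4, Kiln.
Lantern beats no one; loses to Maru, Ember, Kiln — 0 pairwise wins.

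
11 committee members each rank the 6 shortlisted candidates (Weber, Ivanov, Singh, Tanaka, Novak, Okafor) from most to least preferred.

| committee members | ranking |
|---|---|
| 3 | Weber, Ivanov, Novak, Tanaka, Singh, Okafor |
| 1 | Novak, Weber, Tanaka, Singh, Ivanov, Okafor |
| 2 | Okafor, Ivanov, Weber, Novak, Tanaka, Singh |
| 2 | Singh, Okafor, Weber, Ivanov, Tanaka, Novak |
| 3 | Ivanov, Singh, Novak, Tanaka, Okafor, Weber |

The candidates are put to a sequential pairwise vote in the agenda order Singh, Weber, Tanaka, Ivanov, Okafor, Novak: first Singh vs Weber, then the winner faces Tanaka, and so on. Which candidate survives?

Novak

Round 1: Singh vs Weber — 5–6, Weber advances.
Round 2: Weber vs Tanaka — 8–3, Weber advances.
Round 3: Weber vs Ivanov — 6–5, Weber advances.
Round 4: Weber vs Okafor — 4–7, Okafor advances.
Round 5: Okafor vs Novak — 4–7, Novak advances.
Novak survives the agenda.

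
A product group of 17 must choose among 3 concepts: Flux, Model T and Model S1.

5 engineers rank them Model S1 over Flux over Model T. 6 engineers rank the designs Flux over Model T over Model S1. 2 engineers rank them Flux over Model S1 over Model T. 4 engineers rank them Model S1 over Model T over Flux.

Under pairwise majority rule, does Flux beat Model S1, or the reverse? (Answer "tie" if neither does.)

Ballots ranking Flux above Model S1: 6 + 2 = 8.
Ballots ranking Model S1 above Flux: 17 − 8 = 9.
Model S1 wins the head-to-head 9–8.

Model S1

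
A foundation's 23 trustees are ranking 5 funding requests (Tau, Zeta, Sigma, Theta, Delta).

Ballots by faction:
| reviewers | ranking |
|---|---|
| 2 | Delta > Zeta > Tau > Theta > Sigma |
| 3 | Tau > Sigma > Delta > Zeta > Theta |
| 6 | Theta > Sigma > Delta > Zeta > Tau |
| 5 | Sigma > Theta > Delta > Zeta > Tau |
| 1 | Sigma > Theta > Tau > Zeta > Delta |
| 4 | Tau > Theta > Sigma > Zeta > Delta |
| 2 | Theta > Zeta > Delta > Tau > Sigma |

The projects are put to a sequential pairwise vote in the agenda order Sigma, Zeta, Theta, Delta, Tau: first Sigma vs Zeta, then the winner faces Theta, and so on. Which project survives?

Round 1: Sigma vs Zeta — 19–4, Sigma advances.
Round 2: Sigma vs Theta — 9–14, Theta advances.
Round 3: Theta vs Delta — 18–5, Theta advances.
Round 4: Theta vs Tau — 14–9, Theta advances.
The agenda winner is Theta.

Theta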